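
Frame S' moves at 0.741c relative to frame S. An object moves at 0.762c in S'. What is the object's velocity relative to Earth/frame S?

u = (u' + v)/(1 + u'v/c²)
Numerator: 0.762 + 0.741 = 1.503
Denominator: 1 + 0.564642 = 1.564642
u = 1.503/1.564642 = 0.9606c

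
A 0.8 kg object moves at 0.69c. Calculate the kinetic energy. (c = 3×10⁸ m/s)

γ = 1/√(1 - 0.69²) = 1.38158
γ - 1 = 0.38158
KE = (γ-1)mc² = 0.38158 × 0.8 × (3×10⁸)² = 2.747×10¹⁶ J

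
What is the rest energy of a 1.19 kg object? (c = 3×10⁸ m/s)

c² = (3×10⁸)² = 9.000×10¹⁶ m²/s²
E₀ = mc² = 1.19 × 9.000×10¹⁶ = 1.071×10¹⁷ J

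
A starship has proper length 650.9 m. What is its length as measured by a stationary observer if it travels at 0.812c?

Proper length L₀ = 650.9 m
γ = 1/√(1 - 0.812²) = 1.7133
L = L₀/γ = 650.9/1.7133 = 379.9 m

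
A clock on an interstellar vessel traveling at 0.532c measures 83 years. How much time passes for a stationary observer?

Proper time Δt₀ = 83 years
γ = 1/√(1 - 0.532²) = 1.181
Δt = γΔt₀ = 1.181 × 83 = 98.02 years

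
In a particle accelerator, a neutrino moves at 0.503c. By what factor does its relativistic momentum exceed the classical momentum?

p_rel = γmv, p_class = mv
Ratio = γ = 1/√(1 - 0.503²)
= 1/√(0.746991) = 1.157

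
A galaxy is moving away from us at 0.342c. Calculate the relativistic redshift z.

β = 0.342
(1+β)/(1-β) = 1.342/0.658 = 2.0395
√(2.0395) = 1.4281
z = 1.4281 - 1 = 0.4281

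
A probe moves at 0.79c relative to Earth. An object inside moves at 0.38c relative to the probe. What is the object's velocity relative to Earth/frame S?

u = (u' + v)/(1 + u'v/c²)
Numerator: 0.38 + 0.79 = 1.17
Denominator: 1 + 0.3002 = 1.3002
u = 1.17/1.3002 = 0.8999c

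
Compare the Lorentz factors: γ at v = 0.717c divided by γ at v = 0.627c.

γ₁ = 1/√(1 - 0.717²) = 1.435
γ₂ = 1/√(1 - 0.627²) = 1.284
γ₁/γ₂ = 1.435/1.284 = 1.118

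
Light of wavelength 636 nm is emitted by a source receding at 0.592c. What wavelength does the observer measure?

β = 0.592
Wavelength Doppler factor = √(1.592/0.408) = √(3.902) = 1.975
λ_obs = 636 × 1.975 = 1256 nm (redshift)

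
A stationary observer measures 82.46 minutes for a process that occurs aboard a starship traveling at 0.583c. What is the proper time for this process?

Dilated time Δt = 82.46 minutes
γ = 1/√(1 - 0.583²) = 1.2308
Δt₀ = Δt/γ = 82.46/1.2308 = 67.00 minutes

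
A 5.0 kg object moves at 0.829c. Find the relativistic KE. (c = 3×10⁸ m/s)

γ = 1/√(1 - 0.829²) = 1.788114
γ - 1 = 0.788114
KE = (γ-1)mc² = 0.788114 × 5.0 × (3×10⁸)² = 3.547×10¹⁷ J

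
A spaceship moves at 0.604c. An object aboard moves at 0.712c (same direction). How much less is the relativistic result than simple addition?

Classical: u' + v = 0.712 + 0.604 = 1.316c
Relativistic: u = (0.712 + 0.604)/(1 + 0.430048) = 1.316/1.430048 = 0.9202c
Difference: 1.316 - 0.9202 = 0.3958c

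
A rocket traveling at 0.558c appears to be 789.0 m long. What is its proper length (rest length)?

Contracted length L = 789.0 m
γ = 1/√(1 - 0.558²) = 1.2051
L₀ = γL = 1.2051 × 789.0 = 950.8 m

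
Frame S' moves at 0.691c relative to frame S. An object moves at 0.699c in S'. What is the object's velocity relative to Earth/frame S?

u = (u' + v)/(1 + u'v/c²)
Numerator: 0.699 + 0.691 = 1.39
Denominator: 1 + 0.483009 = 1.483009
u = 1.39/1.483009 = 0.9373c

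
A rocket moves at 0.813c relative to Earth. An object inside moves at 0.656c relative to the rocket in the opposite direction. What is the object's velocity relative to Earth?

Object's velocity in rocket frame is u' = -0.656c
u = (u' + v)/(1 + u'v/c²) = (v - 0.656)/(1 - 0.656·v/c²)
Numerator: 0.813 - 0.656 = 0.157
Denominator: 1 - 0.533328 = 0.466672
u = 0.157/0.466672 = 0.3364c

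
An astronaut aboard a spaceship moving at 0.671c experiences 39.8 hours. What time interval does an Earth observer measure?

Proper time Δt₀ = 39.8 hours
γ = 1/√(1 - 0.671²) = 1.3487
Δt = γΔt₀ = 1.3487 × 39.8 = 53.68 hours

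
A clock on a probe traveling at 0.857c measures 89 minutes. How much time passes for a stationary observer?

Proper time Δt₀ = 89 minutes
γ = 1/√(1 - 0.857²) = 1.941
Δt = γΔt₀ = 1.941 × 89 = 172.7 minutes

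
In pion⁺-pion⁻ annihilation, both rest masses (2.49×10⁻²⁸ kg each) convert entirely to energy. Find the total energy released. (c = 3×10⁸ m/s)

Both particles have the same rest mass, so total mass = 2m
E = 2m·c² = 2 × 2.49×10⁻²⁸ × (3×10⁸)²
= 2 × 2.49×10⁻²⁸ × 9×10¹⁶
= 4.482×10⁻¹¹ J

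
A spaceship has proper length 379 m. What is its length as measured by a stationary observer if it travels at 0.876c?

Proper length L₀ = 379 m
γ = 1/√(1 - 0.876²) = 2.073
L = L₀/γ = 379/2.073 = 182.8 m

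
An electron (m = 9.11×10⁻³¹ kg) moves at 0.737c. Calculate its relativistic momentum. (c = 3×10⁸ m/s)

γ = 1/√(1 - 0.737²) = 1.4795
v = 0.737 × 3×10⁸ = 2.211×10⁸ m/s
p = γmv = 1.4795 × 9.11×10⁻³¹ × 2.211×10⁸ = 2.980×10⁻²² kg·m/s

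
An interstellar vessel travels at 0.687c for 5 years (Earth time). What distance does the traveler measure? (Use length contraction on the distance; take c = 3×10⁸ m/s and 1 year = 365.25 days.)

Earth distance: d = v × t = 0.687c × 5 yr = 3.252×10¹⁶ m
γ = 1.376
d' = d/γ = 3.252×10¹⁶/1.376 = 2.363×10¹⁶ m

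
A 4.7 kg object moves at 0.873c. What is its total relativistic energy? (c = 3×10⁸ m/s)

γ = 1/√(1 - 0.873²) = 2.0504
mc² = 4.7 × (3×10⁸)² = 4.230×10¹⁷ J
E = γmc² = 2.0504 × 4.230×10¹⁷ = 8.673×10¹⁷ J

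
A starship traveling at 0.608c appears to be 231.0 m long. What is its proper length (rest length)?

Contracted length L = 231.0 m
γ = 1/√(1 - 0.608²) = 1.25955
L₀ = γL = 1.25955 × 231.0 = 291.0 m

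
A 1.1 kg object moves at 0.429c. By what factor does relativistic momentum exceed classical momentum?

p_rel = γmv, p_class = mv
Ratio = γ = 1/√(1 - 0.429²) = 1.107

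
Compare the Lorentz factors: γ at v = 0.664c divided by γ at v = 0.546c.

γ₁ = 1/√(1 - 0.664²) = 1.337
γ₂ = 1/√(1 - 0.546²) = 1.194
γ₁/γ₂ = 1.337/1.194 = 1.120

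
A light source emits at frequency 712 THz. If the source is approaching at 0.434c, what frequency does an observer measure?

β = v/c = 0.434
(1+β)/(1-β) = 1.434/0.566 = 2.5336
Doppler factor = √(2.5336) = 1.5917
f_obs = 712 × 1.5917 = 1133 THz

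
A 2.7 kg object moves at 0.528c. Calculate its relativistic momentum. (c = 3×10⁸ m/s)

γ = 1/√(1 - 0.528²) = 1.1775
v = 0.528 × 3×10⁸ = 1.584×10⁸ m/s
p = γmv = 1.1775 × 2.7 × 1.584×10⁸ = 5.036×10⁸ kg·m/s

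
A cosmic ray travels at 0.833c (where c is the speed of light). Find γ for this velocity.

v/c = 0.833, so (v/c)² = 0.693889
1 - (v/c)² = 0.306111
γ = 1/√(0.306111) = 1.807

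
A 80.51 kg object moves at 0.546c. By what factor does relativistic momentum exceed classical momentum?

p_rel = γmv, p_class = mv
Ratio = γ = 1/√(1 - 0.546²) = 1.194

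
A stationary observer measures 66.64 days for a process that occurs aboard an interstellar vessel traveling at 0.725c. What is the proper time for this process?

Dilated time Δt = 66.64 days
γ = 1/√(1 - 0.725²) = 1.452
Δt₀ = Δt/γ = 66.64/1.452 = 45.90 days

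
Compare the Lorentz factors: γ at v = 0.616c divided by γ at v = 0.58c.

γ₁ = 1/√(1 - 0.616²) = 1.2694
γ₂ = 1/√(1 - 0.58²) = 1.2276
γ₁/γ₂ = 1.2694/1.2276 = 1.034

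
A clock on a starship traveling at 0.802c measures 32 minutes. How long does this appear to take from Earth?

Proper time Δt₀ = 32 minutes
γ = 1/√(1 - 0.802²) = 1.674
Δt = γΔt₀ = 1.674 × 32 = 53.57 minutes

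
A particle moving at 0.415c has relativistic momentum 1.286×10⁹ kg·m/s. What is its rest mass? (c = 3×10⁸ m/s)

γ = 1/√(1 - 0.415²) = 1.0991
v = 0.415 × 3×10⁸ = 1.245×10⁸ m/s
m = p/(γv) = 1.286×10⁹/(1.0991 × 1.245×10⁸) = 9.398 kg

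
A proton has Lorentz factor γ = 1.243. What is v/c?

From γ = 1/√(1 - v²/c²):
1/γ² = 1/1.243² = 0.64723
v²/c² = 1 - 0.64723 = 0.35277
v/c = √(0.35277) = 0.5939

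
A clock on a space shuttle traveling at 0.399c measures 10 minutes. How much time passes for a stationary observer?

Proper time Δt₀ = 10 minutes
γ = 1/√(1 - 0.399²) = 1.091
Δt = γΔt₀ = 1.091 × 10 = 10.91 minutes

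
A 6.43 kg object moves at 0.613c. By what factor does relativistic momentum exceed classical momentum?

p_rel = γmv, p_class = mv
Ratio = γ = 1/√(1 - 0.613²) = 1.266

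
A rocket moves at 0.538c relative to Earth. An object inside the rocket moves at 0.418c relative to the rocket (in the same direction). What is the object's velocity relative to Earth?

u = (u' + v)/(1 + u'v/c²)
Numerator: 0.418 + 0.538 = 0.956
Denominator: 1 + 0.224884 = 1.224884
u = 0.956/1.224884 = 0.7805c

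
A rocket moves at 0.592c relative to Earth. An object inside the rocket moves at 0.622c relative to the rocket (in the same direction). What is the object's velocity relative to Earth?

u = (u' + v)/(1 + u'v/c²)
Numerator: 0.622 + 0.592 = 1.214
Denominator: 1 + 0.368224 = 1.368224
u = 1.214/1.368224 = 0.8873c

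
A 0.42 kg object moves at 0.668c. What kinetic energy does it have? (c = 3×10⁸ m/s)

γ = 1/√(1 - 0.668²) = 1.3438
γ - 1 = 0.3438
KE = (γ-1)mc² = 0.3438 × 0.42 × (3×10⁸)² = 1.300×10¹⁶ J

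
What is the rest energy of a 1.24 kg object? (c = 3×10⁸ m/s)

c² = (3×10⁸)² = 9.000×10¹⁶ m²/s²
E₀ = mc² = 1.24 × 9.000×10¹⁶ = 1.116×10¹⁷ J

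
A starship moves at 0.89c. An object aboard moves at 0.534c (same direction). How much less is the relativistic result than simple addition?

Classical: u' + v = 0.534 + 0.89 = 1.424c
Relativistic: u = (0.534 + 0.89)/(1 + 0.47526) = 1.424/1.47526 = 0.9653c
Difference: 1.424 - 0.9653 = 0.4587c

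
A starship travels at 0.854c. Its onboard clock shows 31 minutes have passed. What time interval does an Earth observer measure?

Proper time Δt₀ = 31 minutes
γ = 1/√(1 - 0.854²) = 1.922
Δt = γΔt₀ = 1.922 × 31 = 59.58 minutes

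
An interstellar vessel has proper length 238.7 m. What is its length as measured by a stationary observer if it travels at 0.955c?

Proper length L₀ = 238.7 m
γ = 1/√(1 - 0.955²) = 3.3715
L = L₀/γ = 238.7/3.3715 = 70.80 m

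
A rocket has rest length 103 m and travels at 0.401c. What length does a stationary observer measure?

Proper length L₀ = 103 m
γ = 1/√(1 - 0.401²) = 1.0916
L = L₀/γ = 103/1.0916 = 94.36 m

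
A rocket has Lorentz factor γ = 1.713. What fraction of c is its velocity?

From γ = 1/√(1 - v²/c²):
1/γ² = 1/1.713² = 0.3408
v²/c² = 1 - 0.3408 = 0.6592
v/c = √(0.6592) = 0.8119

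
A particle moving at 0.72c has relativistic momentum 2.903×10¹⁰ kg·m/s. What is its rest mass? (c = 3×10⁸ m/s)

γ = 1/√(1 - 0.72²) = 1.441
v = 0.72 × 3×10⁸ = 2.160×10⁸ m/s
m = p/(γv) = 2.903×10¹⁰/(1.441 × 2.160×10⁸) = 93.27 kg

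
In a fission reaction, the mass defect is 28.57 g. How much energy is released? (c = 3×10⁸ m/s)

Convert mass defect: Δm = 28.57 g = 0.02857 kg
E = Δm·c² = 0.02857 × (3×10⁸)²
= 0.02857 × 9×10¹⁶ = 2.571×10¹⁵ J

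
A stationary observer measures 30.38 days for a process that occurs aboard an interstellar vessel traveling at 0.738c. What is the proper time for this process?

Dilated time Δt = 30.38 days
γ = 1/√(1 - 0.738²) = 1.482
Δt₀ = Δt/γ = 30.38/1.482 = 20.50 days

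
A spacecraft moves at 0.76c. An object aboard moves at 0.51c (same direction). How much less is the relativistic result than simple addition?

Classical: u' + v = 0.51 + 0.76 = 1.27c
Relativistic: u = (0.51 + 0.76)/(1 + 0.3876) = 1.27/1.3876 = 0.9152c
Difference: 1.27 - 0.9152 = 0.3548c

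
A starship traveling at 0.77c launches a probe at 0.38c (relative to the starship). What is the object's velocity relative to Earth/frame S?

u = (u' + v)/(1 + u'v/c²)
Numerator: 0.38 + 0.77 = 1.15
Denominator: 1 + 0.2926 = 1.2926
u = 1.15/1.2926 = 0.8897c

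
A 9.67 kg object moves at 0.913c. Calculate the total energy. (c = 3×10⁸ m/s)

γ = 1/√(1 - 0.913²) = 2.451
mc² = 9.67 × (3×10⁸)² = 8.703×10¹⁷ J
E = γmc² = 2.451 × 8.703×10¹⁷ = 2.133×10¹⁸ J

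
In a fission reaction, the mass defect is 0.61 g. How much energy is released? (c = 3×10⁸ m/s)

Convert mass defect: Δm = 0.61 g = 0.00061 kg
E = Δm·c² = 0.00061 × (3×10⁸)²
= 0.00061 × 9×10¹⁶ = 5.490×10¹³ J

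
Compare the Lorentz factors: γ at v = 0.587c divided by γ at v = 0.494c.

γ₁ = 1/√(1 - 0.587²) = 1.235
γ₂ = 1/√(1 - 0.494²) = 1.150
γ₁/γ₂ = 1.235/1.150 = 1.074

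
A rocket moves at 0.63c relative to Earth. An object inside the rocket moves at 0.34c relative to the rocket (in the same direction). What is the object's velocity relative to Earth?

u = (u' + v)/(1 + u'v/c²)
Numerator: 0.34 + 0.63 = 0.97
Denominator: 1 + 0.2142 = 1.2142
u = 0.97/1.2142 = 0.7989c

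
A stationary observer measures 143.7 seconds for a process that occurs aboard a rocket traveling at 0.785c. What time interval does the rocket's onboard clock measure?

Dilated time Δt = 143.7 seconds
γ = 1/√(1 - 0.785²) = 1.6142
Δt₀ = Δt/γ = 143.7/1.6142 = 89.02 seconds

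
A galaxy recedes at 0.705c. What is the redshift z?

β = 0.705
(1+β)/(1-β) = 1.705/0.295 = 5.780
√(5.780) = 2.404
z = 2.404 - 1 = 1.404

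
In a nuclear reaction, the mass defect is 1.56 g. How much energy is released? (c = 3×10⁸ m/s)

Convert mass defect: Δm = 1.56 g = 0.00156 kg
E = Δm·c² = 0.00156 × (3×10⁸)²
= 0.00156 × 9×10¹⁶ = 1.404×10¹⁴ J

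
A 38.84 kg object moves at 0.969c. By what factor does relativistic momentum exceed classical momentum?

p_rel = γmv, p_class = mv
Ratio = γ = 1/√(1 - 0.969²) = 4.048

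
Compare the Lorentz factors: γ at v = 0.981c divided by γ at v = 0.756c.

γ₁ = 1/√(1 - 0.981²) = 5.1544
γ₂ = 1/√(1 - 0.756²) = 1.5277
γ₁/γ₂ = 5.1544/1.5277 = 3.374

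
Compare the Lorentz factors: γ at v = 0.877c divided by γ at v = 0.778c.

γ₁ = 1/√(1 - 0.877²) = 2.0812
γ₂ = 1/√(1 - 0.778²) = 1.5917
γ₁/γ₂ = 2.0812/1.5917 = 1.308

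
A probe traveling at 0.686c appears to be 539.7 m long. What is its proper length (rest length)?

Contracted length L = 539.7 m
γ = 1/√(1 - 0.686²) = 1.3744
L₀ = γL = 1.3744 × 539.7 = 741.8 m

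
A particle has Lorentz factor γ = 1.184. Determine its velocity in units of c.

From γ = 1/√(1 - v²/c²):
1/γ² = 1/1.184² = 0.7133
v²/c² = 1 - 0.7133 = 0.2867
v/c = √(0.2867) = 0.5354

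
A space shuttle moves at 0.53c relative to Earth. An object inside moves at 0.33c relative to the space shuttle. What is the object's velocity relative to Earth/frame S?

u = (u' + v)/(1 + u'v/c²)
Numerator: 0.33 + 0.53 = 0.86
Denominator: 1 + 0.1749 = 1.1749
u = 0.86/1.1749 = 0.7320c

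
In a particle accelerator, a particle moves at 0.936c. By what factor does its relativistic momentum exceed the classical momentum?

p_rel = γmv, p_class = mv
Ratio = γ = 1/√(1 - 0.936²)
= 1/√(0.123904) = 2.841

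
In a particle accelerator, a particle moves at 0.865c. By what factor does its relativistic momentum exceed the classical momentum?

p_rel = γmv, p_class = mv
Ratio = γ = 1/√(1 - 0.865²)
= 1/√(0.251775) = 1.993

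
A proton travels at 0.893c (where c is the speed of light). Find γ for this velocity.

v/c = 0.893, so (v/c)² = 0.797449
1 - (v/c)² = 0.202551
γ = 1/√(0.202551) = 2.222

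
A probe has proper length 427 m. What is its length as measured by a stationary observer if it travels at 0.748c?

Proper length L₀ = 427 m
γ = 1/√(1 - 0.748²) = 1.5067
L = L₀/γ = 427/1.5067 = 283.4 m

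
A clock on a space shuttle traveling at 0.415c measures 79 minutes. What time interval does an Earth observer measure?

Proper time Δt₀ = 79 minutes
γ = 1/√(1 - 0.415²) = 1.0991
Δt = γΔt₀ = 1.0991 × 79 = 86.83 minutes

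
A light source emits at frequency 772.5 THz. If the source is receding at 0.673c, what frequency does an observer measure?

β = v/c = 0.673
(1-β)/(1+β) = 0.327/1.673 = 0.19546
Doppler factor = √(0.19546) = 0.4421
f_obs = 772.5 × 0.4421 = 341.5 THz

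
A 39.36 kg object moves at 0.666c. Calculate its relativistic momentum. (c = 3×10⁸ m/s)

γ = 1/√(1 - 0.666²) = 1.3406
v = 0.666 × 3×10⁸ = 1.998×10⁸ m/s
p = γmv = 1.3406 × 39.36 × 1.998×10⁸ = 1.054×10¹⁰ kg·m/s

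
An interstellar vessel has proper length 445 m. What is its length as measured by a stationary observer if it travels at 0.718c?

Proper length L₀ = 445 m
γ = 1/√(1 - 0.718²) = 1.437
L = L₀/γ = 445/1.437 = 309.7 m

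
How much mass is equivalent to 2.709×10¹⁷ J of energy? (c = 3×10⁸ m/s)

From E = mc², we get m = E/c²
c² = (3×10⁸)² = 9×10¹⁶ m²/s²
m = 2.709×10¹⁷ / 9×10¹⁶ = 3.010 kg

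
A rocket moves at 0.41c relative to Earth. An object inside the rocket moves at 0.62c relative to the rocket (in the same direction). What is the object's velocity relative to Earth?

u = (u' + v)/(1 + u'v/c²)
Numerator: 0.62 + 0.41 = 1.03
Denominator: 1 + 0.2542 = 1.2542
u = 1.03/1.2542 = 0.8212c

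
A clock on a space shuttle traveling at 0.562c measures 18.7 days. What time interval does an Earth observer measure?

Proper time Δt₀ = 18.7 days
γ = 1/√(1 - 0.562²) = 1.209
Δt = γΔt₀ = 1.209 × 18.7 = 22.61 days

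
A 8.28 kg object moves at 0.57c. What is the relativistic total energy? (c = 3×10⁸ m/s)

γ = 1/√(1 - 0.57²) = 1.2171
mc² = 8.28 × (3×10⁸)² = 7.452×10¹⁷ J
E = γmc² = 1.2171 × 7.452×10¹⁷ = 9.070×10¹⁷ J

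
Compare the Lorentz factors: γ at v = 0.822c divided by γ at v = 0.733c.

γ₁ = 1/√(1 - 0.822²) = 1.7560
γ₂ = 1/√(1 - 0.733²) = 1.4701
γ₁/γ₂ = 1.7560/1.4701 = 1.194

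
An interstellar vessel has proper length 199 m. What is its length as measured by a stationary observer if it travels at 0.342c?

Proper length L₀ = 199 m
γ = 1/√(1 - 0.342²) = 1.064
L = L₀/γ = 199/1.064 = 187.0 m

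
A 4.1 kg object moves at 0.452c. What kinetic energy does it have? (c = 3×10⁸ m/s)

γ = 1/√(1 - 0.452²) = 1.12105
γ - 1 = 0.12105
KE = (γ-1)mc² = 0.12105 × 4.1 × (3×10⁸)² = 4.467×10¹⁶ J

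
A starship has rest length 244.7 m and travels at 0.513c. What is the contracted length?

Proper length L₀ = 244.7 m
γ = 1/√(1 - 0.513²) = 1.165
L = L₀/γ = 244.7/1.165 = 210.0 m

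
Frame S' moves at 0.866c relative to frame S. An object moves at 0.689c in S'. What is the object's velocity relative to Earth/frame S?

u = (u' + v)/(1 + u'v/c²)
Numerator: 0.689 + 0.866 = 1.555
Denominator: 1 + 0.596674 = 1.596674
u = 1.555/1.596674 = 0.9739c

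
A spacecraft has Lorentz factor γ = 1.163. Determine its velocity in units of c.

From γ = 1/√(1 - v²/c²):
1/γ² = 1/1.163² = 0.7393
v²/c² = 1 - 0.7393 = 0.2607
v/c = √(0.2607) = 0.5106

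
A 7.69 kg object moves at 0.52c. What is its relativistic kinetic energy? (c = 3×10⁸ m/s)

γ = 1/√(1 - 0.52²) = 1.17073
γ - 1 = 0.17073
KE = (γ-1)mc² = 0.17073 × 7.69 × (3×10⁸)² = 1.182×10¹⁷ J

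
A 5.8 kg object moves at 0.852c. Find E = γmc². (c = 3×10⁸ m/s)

γ = 1/√(1 - 0.852²) = 1.9101
mc² = 5.8 × (3×10⁸)² = 5.220×10¹⁷ J
E = γmc² = 1.9101 × 5.220×10¹⁷ = 9.971×10¹⁷ J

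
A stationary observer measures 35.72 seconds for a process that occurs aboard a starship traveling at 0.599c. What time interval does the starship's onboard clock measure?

Dilated time Δt = 35.72 seconds
γ = 1/√(1 - 0.599²) = 1.249
Δt₀ = Δt/γ = 35.72/1.249 = 28.60 seconds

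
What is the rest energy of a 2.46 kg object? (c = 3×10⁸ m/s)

c² = (3×10⁸)² = 9.000×10¹⁶ m²/s²
E₀ = mc² = 2.46 × 9.000×10¹⁶ = 2.214×10¹⁷ J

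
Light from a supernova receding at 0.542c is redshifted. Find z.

β = 0.542
(1+β)/(1-β) = 1.542/0.458 = 3.367
√(3.367) = 1.8349
z = 1.8349 - 1 = 0.8349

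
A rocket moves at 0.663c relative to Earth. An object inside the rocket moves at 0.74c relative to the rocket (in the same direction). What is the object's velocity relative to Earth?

u = (u' + v)/(1 + u'v/c²)
Numerator: 0.74 + 0.663 = 1.403
Denominator: 1 + 0.49062 = 1.49062
u = 1.403/1.49062 = 0.9412c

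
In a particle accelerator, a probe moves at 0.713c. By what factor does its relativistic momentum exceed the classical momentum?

p_rel = γmv, p_class = mv
Ratio = γ = 1/√(1 - 0.713²)
= 1/√(0.491631) = 1.426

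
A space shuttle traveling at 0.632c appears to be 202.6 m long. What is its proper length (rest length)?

Contracted length L = 202.6 m
γ = 1/√(1 - 0.632²) = 1.290
L₀ = γL = 1.290 × 202.6 = 261.4 m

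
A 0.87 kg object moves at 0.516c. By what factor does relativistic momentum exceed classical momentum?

p_rel = γmv, p_class = mv
Ratio = γ = 1/√(1 - 0.516²) = 1.167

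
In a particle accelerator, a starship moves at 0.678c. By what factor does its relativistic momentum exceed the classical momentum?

p_rel = γmv, p_class = mv
Ratio = γ = 1/√(1 - 0.678²)
= 1/√(0.540316) = 1.360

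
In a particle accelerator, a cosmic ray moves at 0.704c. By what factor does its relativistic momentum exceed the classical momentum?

p_rel = γmv, p_class = mv
Ratio = γ = 1/√(1 - 0.704²)
= 1/√(0.504384) = 1.408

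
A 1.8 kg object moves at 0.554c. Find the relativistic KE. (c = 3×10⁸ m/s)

γ = 1/√(1 - 0.554²) = 1.2012
γ - 1 = 0.2012
KE = (γ-1)mc² = 0.2012 × 1.8 × (3×10⁸)² = 3.259×10¹⁶ J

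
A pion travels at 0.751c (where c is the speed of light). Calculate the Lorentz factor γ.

v/c = 0.751, so (v/c)² = 0.564001
1 - (v/c)² = 0.435999
γ = 1/√(0.435999) = 1.514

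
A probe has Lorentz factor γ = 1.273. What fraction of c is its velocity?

From γ = 1/√(1 - v²/c²):
1/γ² = 1/1.273² = 0.6171
v²/c² = 1 - 0.6171 = 0.3829
v/c = √(0.3829) = 0.6188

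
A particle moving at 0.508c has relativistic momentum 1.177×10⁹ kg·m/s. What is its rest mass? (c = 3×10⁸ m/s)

γ = 1/√(1 - 0.508²) = 1.161
v = 0.508 × 3×10⁸ = 1.524×10⁸ m/s
m = p/(γv) = 1.177×10⁹/(1.161 × 1.524×10⁸) = 6.652 kg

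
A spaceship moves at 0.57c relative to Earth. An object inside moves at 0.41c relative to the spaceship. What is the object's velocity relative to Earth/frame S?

u = (u' + v)/(1 + u'v/c²)
Numerator: 0.41 + 0.57 = 0.98
Denominator: 1 + 0.2337 = 1.2337
u = 0.98/1.2337 = 0.7944c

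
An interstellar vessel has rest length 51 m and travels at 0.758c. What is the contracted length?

Proper length L₀ = 51 m
γ = 1/√(1 - 0.758²) = 1.533144
L = L₀/γ = 51/1.533144 = 33.26 m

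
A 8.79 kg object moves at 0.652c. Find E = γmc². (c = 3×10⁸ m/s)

γ = 1/√(1 - 0.652²) = 1.319
mc² = 8.79 × (3×10⁸)² = 7.911×10¹⁷ J
E = γmc² = 1.319 × 7.911×10¹⁷ = 1.043×10¹⁸ J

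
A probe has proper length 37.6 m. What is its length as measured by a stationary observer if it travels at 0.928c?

Proper length L₀ = 37.6 m
γ = 1/√(1 - 0.928²) = 2.684
L = L₀/γ = 37.6/2.684 = 14.01 m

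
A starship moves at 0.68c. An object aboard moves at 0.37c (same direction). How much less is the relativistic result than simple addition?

Classical: u' + v = 0.37 + 0.68 = 1.05c
Relativistic: u = (0.37 + 0.68)/(1 + 0.2516) = 1.05/1.2516 = 0.8389c
Difference: 1.05 - 0.8389 = 0.2111c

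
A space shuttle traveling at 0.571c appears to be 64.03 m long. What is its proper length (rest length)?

Contracted length L = 64.03 m
γ = 1/√(1 - 0.571²) = 1.218101
L₀ = γL = 1.218101 × 64.03 = 78.00 m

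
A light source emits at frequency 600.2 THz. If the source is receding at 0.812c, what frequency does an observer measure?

β = v/c = 0.812
(1-β)/(1+β) = 0.188/1.812 = 0.10375
Doppler factor = √(0.10375) = 0.3221
f_obs = 600.2 × 0.3221 = 193.3 THz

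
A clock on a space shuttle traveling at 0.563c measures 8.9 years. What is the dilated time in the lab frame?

Proper time Δt₀ = 8.9 years
γ = 1/√(1 - 0.563²) = 1.210
Δt = γΔt₀ = 1.210 × 8.9 = 10.77 years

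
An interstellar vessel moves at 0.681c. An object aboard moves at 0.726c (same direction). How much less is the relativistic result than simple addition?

Classical: u' + v = 0.726 + 0.681 = 1.407c
Relativistic: u = (0.726 + 0.681)/(1 + 0.494406) = 1.407/1.494406 = 0.9415c
Difference: 1.407 - 0.9415 = 0.4655c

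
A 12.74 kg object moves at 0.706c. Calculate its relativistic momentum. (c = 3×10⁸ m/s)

γ = 1/√(1 - 0.706²) = 1.412
v = 0.706 × 3×10⁸ = 2.118×10⁸ m/s
p = γmv = 1.412 × 12.74 × 2.118×10⁸ = 3.810×10⁹ kg·m/s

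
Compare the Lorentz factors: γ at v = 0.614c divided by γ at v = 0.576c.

γ₁ = 1/√(1 - 0.614²) = 1.267
γ₂ = 1/√(1 - 0.576²) = 1.223
γ₁/γ₂ = 1.267/1.223 = 1.036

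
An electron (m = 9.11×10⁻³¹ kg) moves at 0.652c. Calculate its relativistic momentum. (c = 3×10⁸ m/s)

γ = 1/√(1 - 0.652²) = 1.319
v = 0.652 × 3×10⁸ = 1.956×10⁸ m/s
p = γmv = 1.319 × 9.11×10⁻³¹ × 1.956×10⁸ = 2.350×10⁻²² kg·m/s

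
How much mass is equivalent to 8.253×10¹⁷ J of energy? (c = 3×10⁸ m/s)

From E = mc², we get m = E/c²
c² = (3×10⁸)² = 9×10¹⁶ m²/s²
m = 8.253×10¹⁷ / 9×10¹⁶ = 9.170 kg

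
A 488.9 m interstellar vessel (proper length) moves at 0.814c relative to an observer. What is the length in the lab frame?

Proper length L₀ = 488.9 m
γ = 1/√(1 - 0.814²) = 1.7216
L = L₀/γ = 488.9/1.7216 = 284.0 m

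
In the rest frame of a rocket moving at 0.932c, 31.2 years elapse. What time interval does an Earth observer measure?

Proper time Δt₀ = 31.2 years
γ = 1/√(1 - 0.932²) = 2.759
Δt = γΔt₀ = 2.759 × 31.2 = 86.08 years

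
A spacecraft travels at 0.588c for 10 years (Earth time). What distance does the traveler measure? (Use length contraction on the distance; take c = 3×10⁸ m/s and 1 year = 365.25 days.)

Earth distance: d = v × t = 0.588c × 10 yr = 5.5668×10¹⁶ m
γ = 1.2363
d' = d/γ = 5.5668×10¹⁶/1.2363 = 4.503×10¹⁶ m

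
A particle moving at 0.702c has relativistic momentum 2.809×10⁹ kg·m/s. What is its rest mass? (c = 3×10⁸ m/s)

γ = 1/√(1 - 0.702²) = 1.4041
v = 0.702 × 3×10⁸ = 2.106×10⁸ m/s
m = p/(γv) = 2.809×10⁹/(1.4041 × 2.106×10⁸) = 9.499 kg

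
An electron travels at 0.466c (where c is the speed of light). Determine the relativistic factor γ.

v/c = 0.466, so (v/c)² = 0.217156
1 - (v/c)² = 0.782844
γ = 1/√(0.782844) = 1.130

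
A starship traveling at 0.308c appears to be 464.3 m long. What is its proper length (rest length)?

Contracted length L = 464.3 m
γ = 1/√(1 - 0.308²) = 1.051
L₀ = γL = 1.051 × 464.3 = 488.0 m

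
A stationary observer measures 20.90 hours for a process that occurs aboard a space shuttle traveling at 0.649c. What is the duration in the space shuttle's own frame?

Dilated time Δt = 20.90 hours
γ = 1/√(1 - 0.649²) = 1.3144
Δt₀ = Δt/γ = 20.90/1.3144 = 15.90 hours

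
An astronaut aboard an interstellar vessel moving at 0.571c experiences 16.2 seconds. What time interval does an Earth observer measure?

Proper time Δt₀ = 16.2 seconds
γ = 1/√(1 - 0.571²) = 1.218
Δt = γΔt₀ = 1.218 × 16.2 = 19.73 seconds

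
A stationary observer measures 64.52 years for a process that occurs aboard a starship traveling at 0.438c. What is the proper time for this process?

Dilated time Δt = 64.52 years
γ = 1/√(1 - 0.438²) = 1.1124
Δt₀ = Δt/γ = 64.52/1.1124 = 58.00 years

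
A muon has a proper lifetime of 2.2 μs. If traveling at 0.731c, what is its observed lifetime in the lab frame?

Proper lifetime τ₀ = 2.2 μs
γ = 1/√(1 - 0.731²) = 1.4655
τ = γτ₀ = 1.4655 × 2.2 μs = 3.224 μs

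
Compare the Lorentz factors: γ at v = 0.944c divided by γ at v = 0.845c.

γ₁ = 1/√(1 - 0.944²) = 3.031
γ₂ = 1/√(1 - 0.845²) = 1.870
γ₁/γ₂ = 3.031/1.870 = 1.621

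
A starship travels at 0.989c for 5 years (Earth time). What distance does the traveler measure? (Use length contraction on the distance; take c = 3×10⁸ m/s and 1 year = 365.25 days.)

Earth distance: d = v × t = 0.989c × 5 yr = 4.682×10¹⁶ m
γ = 6.761
d' = d/γ = 4.682×10¹⁶/6.761 = 6.925×10¹⁵ m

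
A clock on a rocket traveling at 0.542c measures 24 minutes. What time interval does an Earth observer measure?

Proper time Δt₀ = 24 minutes
γ = 1/√(1 - 0.542²) = 1.190
Δt = γΔt₀ = 1.190 × 24 = 28.56 minutes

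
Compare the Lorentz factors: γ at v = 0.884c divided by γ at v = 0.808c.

γ₁ = 1/√(1 - 0.884²) = 2.139
γ₂ = 1/√(1 - 0.808²) = 1.697
γ₁/γ₂ = 2.139/1.697 = 1.260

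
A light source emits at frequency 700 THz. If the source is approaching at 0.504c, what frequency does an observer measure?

β = v/c = 0.504
(1+β)/(1-β) = 1.504/0.496 = 3.032
Doppler factor = √(3.032) = 1.741
f_obs = 700 × 1.741 = 1219 THz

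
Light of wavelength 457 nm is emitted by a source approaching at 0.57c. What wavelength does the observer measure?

β = 0.57
Wavelength Doppler factor = √(0.43/1.57) = √(0.273885) = 0.52334
λ_obs = 457 × 0.52334 = 239.2 nm (blueshift)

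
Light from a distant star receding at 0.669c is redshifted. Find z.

β = 0.669
(1+β)/(1-β) = 1.669/0.331 = 5.0423
√(5.0423) = 2.246
z = 2.246 - 1 = 1.246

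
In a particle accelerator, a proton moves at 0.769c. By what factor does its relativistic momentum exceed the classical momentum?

p_rel = γmv, p_class = mv
Ratio = γ = 1/√(1 - 0.769²)
= 1/√(0.408639) = 1.564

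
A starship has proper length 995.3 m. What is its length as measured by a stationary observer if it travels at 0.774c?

Proper length L₀ = 995.3 m
γ = 1/√(1 - 0.774²) = 1.5793
L = L₀/γ = 995.3/1.5793 = 630.2 m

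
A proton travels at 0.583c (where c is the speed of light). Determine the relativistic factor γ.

v/c = 0.583, so (v/c)² = 0.339889
1 - (v/c)² = 0.660111
γ = 1/√(0.660111) = 1.231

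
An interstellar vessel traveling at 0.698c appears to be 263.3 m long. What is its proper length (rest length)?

Contracted length L = 263.3 m
γ = 1/√(1 - 0.698²) = 1.3965
L₀ = γL = 1.3965 × 263.3 = 367.7 m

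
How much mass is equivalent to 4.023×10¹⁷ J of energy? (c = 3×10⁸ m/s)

From E = mc², we get m = E/c²
c² = (3×10⁸)² = 9×10¹⁶ m²/s²
m = 4.023×10¹⁷ / 9×10¹⁶ = 4.470 kg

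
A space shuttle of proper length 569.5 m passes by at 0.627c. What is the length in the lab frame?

Proper length L₀ = 569.5 m
γ = 1/√(1 - 0.627²) = 1.283665
L = L₀/γ = 569.5/1.283665 = 443.7 m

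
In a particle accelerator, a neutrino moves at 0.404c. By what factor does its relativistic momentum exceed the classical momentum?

p_rel = γmv, p_class = mv
Ratio = γ = 1/√(1 - 0.404²)
= 1/√(0.836784) = 1.093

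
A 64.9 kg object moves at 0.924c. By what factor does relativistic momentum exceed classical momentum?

p_rel = γmv, p_class = mv
Ratio = γ = 1/√(1 - 0.924²) = 2.615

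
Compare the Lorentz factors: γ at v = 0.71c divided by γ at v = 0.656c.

γ₁ = 1/√(1 - 0.71²) = 1.420
γ₂ = 1/√(1 - 0.656²) = 1.325
γ₁/γ₂ = 1.420/1.325 = 1.072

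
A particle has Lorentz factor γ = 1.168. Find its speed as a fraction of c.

From γ = 1/√(1 - v²/c²):
1/γ² = 1/1.168² = 0.7330
v²/c² = 1 - 0.7330 = 0.2670
v/c = √(0.2670) = 0.5167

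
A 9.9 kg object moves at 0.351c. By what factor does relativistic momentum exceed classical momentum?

p_rel = γmv, p_class = mv
Ratio = γ = 1/√(1 - 0.351²) = 1.068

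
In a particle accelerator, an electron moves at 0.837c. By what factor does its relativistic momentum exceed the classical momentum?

p_rel = γmv, p_class = mv
Ratio = γ = 1/√(1 - 0.837²)
= 1/√(0.299431) = 1.827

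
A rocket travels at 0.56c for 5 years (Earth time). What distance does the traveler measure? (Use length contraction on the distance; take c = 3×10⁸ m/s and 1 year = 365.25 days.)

Earth distance: d = v × t = 0.56c × 5 yr = 2.651×10¹⁶ m
γ = 1.207
d' = d/γ = 2.651×10¹⁶/1.207 = 2.196×10¹⁶ m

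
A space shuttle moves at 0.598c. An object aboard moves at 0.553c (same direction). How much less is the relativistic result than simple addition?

Classical: u' + v = 0.553 + 0.598 = 1.151c
Relativistic: u = (0.553 + 0.598)/(1 + 0.330694) = 1.151/1.330694 = 0.8650c
Difference: 1.151 - 0.8650 = 0.2860c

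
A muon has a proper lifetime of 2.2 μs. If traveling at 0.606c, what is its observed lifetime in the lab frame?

Proper lifetime τ₀ = 2.2 μs
γ = 1/√(1 - 0.606²) = 1.2571
τ = γτ₀ = 1.2571 × 2.2 μs = 2.766 μs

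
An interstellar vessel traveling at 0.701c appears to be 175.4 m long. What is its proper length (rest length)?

Contracted length L = 175.4 m
γ = 1/√(1 - 0.701²) = 1.402
L₀ = γL = 1.402 × 175.4 = 245.9 m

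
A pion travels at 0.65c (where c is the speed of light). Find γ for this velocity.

v/c = 0.65, so (v/c)² = 0.4225
1 - (v/c)² = 0.5775
γ = 1/√(0.5775) = 1.316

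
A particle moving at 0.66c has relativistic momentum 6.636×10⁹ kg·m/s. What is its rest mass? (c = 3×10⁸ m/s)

γ = 1/√(1 - 0.66²) = 1.331
v = 0.66 × 3×10⁸ = 1.980×10⁸ m/s
m = p/(γv) = 6.636×10⁹/(1.331 × 1.980×10⁸) = 25.18 kg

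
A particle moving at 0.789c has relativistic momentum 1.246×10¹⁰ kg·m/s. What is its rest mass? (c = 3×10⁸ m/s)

γ = 1/√(1 - 0.789²) = 1.6276
v = 0.789 × 3×10⁸ = 2.367×10⁸ m/s
m = p/(γv) = 1.246×10¹⁰/(1.6276 × 2.367×10⁸) = 32.34 kg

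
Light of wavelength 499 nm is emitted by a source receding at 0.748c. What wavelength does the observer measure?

β = 0.748
Wavelength Doppler factor = √(1.748/0.252) = √(6.937) = 2.634
λ_obs = 499 × 2.634 = 1314 nm (redshift)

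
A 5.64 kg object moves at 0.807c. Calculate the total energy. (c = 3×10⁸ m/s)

γ = 1/√(1 - 0.807²) = 1.6933
mc² = 5.64 × (3×10⁸)² = 5.076×10¹⁷ J
E = γmc² = 1.6933 × 5.076×10¹⁷ = 8.595×10¹⁷ J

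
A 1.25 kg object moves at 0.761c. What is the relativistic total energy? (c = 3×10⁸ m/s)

γ = 1/√(1 - 0.761²) = 1.541
mc² = 1.25 × (3×10⁸)² = 1.125×10¹⁷ J
E = γmc² = 1.541 × 1.125×10¹⁷ = 1.734×10¹⁷ J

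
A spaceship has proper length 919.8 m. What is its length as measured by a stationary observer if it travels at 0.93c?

Proper length L₀ = 919.8 m
γ = 1/√(1 - 0.93²) = 2.7206
L = L₀/γ = 919.8/2.7206 = 338.1 m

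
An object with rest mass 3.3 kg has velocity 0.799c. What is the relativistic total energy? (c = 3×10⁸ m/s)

γ = 1/√(1 - 0.799²) = 1.663
mc² = 3.3 × (3×10⁸)² = 2.970×10¹⁷ J
E = γmc² = 1.663 × 2.970×10¹⁷ = 4.939×10¹⁷ J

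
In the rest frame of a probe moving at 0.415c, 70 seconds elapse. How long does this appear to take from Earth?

Proper time Δt₀ = 70 seconds
γ = 1/√(1 - 0.415²) = 1.0991
Δt = γΔt₀ = 1.0991 × 70 = 76.94 seconds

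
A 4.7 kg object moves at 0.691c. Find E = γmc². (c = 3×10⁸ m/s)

γ = 1/√(1 - 0.691²) = 1.3834
mc² = 4.7 × (3×10⁸)² = 4.230×10¹⁷ J
E = γmc² = 1.3834 × 4.230×10¹⁷ = 5.852×10¹⁷ J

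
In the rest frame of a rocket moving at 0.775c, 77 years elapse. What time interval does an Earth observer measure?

Proper time Δt₀ = 77 years
γ = 1/√(1 - 0.775²) = 1.582
Δt = γΔt₀ = 1.582 × 77 = 121.8 years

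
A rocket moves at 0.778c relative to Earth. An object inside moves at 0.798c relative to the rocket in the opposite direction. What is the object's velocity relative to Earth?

Object's velocity in rocket frame is u' = -0.798c
u = (u' + v)/(1 + u'v/c²) = (v - 0.798)/(1 - 0.798·v/c²)
Numerator: 0.778 - 0.798 = -0.02
Denominator: 1 - 0.620844 = 0.379156
u = -0.02/0.379156 = -0.05275c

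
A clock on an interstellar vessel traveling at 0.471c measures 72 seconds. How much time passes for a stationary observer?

Proper time Δt₀ = 72 seconds
γ = 1/√(1 - 0.471²) = 1.1336
Δt = γΔt₀ = 1.1336 × 72 = 81.62 seconds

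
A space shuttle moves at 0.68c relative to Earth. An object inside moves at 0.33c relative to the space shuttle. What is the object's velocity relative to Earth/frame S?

u = (u' + v)/(1 + u'v/c²)
Numerator: 0.33 + 0.68 = 1.01
Denominator: 1 + 0.2244 = 1.2244
u = 1.01/1.2244 = 0.8249c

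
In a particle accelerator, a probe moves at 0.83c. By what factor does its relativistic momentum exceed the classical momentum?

p_rel = γmv, p_class = mv
Ratio = γ = 1/√(1 - 0.83²)
= 1/√(0.3111) = 1.793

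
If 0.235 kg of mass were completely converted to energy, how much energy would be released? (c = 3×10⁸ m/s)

Using E = mc²:
c² = (3×10⁸)² = 9×10¹⁶ m²/s²
E = 0.235 × 9×10¹⁶ = 2.115×10¹⁶ J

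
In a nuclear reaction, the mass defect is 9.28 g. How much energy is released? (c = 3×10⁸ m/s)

Convert mass defect: Δm = 9.28 g = 0.00928 kg
E = Δm·c² = 0.00928 × (3×10⁸)²
= 0.00928 × 9×10¹⁶ = 8.352×10¹⁴ J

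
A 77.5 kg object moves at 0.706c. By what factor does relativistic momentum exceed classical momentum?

p_rel = γmv, p_class = mv
Ratio = γ = 1/√(1 - 0.706²) = 1.412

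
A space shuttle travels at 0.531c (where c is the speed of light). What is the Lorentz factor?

v/c = 0.531, so (v/c)² = 0.281961
1 - (v/c)² = 0.718039
γ = 1/√(0.718039) = 1.180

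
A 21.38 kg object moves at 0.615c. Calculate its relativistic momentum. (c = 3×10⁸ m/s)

γ = 1/√(1 - 0.615²) = 1.2682
v = 0.615 × 3×10⁸ = 1.845×10⁸ m/s
p = γmv = 1.2682 × 21.38 × 1.845×10⁸ = 5.003×10⁹ kg·m/s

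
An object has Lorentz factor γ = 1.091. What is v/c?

From γ = 1/√(1 - v²/c²):
1/γ² = 1/1.091² = 0.84014
v²/c² = 1 - 0.84014 = 0.15986
v/c = √(0.15986) = 0.3998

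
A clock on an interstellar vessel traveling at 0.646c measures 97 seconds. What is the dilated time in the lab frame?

Proper time Δt₀ = 97 seconds
γ = 1/√(1 - 0.646²) = 1.310
Δt = γΔt₀ = 1.310 × 97 = 127.1 seconds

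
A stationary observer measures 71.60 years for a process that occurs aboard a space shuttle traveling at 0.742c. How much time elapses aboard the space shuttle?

Dilated time Δt = 71.60 years
γ = 1/√(1 - 0.742²) = 1.4916
Δt₀ = Δt/γ = 71.60/1.4916 = 48.00 years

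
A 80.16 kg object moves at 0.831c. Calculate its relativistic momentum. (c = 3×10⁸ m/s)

γ = 1/√(1 - 0.831²) = 1.79768
v = 0.831 × 3×10⁸ = 2.493×10⁸ m/s
p = γmv = 1.79768 × 80.16 × 2.493×10⁸ = 3.592×10¹⁰ kg·m/s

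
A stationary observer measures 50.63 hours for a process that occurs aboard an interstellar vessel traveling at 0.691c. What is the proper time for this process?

Dilated time Δt = 50.63 hours
γ = 1/√(1 - 0.691²) = 1.3834
Δt₀ = Δt/γ = 50.63/1.3834 = 36.60 hours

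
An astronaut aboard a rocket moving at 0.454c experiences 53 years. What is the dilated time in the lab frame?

Proper time Δt₀ = 53 years
γ = 1/√(1 - 0.454²) = 1.1223
Δt = γΔt₀ = 1.1223 × 53 = 59.48 years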